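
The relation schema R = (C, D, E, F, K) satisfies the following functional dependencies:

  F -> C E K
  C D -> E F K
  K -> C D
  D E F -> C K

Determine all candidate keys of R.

{F}, {K}, {C, D}

{F}⁺: F→CEK adds C, E, K; K→CD adds D → {C, D, E, F, K}.
{K}⁺: K→CD adds C, D; CD→EFK adds E, F → {C, D, E, F, K}.
{C, D}⁺: CD→EFK adds E, F, K → {C, D, E, F, K}. Minimal: {D}⁺ = {D}; {C}⁺ = {C} — none reach the full schema.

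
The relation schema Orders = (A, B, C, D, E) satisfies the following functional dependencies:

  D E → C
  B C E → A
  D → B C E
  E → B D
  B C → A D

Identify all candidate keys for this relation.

D, E, BC

{D}⁺: D→BCE adds B, C, E; BC→AD adds A → {A, B, C, D, E}.
{E}⁺: E→BD adds B, D; DE→C adds C; BCE→A adds A → {A, B, C, D, E}.
{B, C}⁺: BC→AD adds A, D; D→BCE adds E → {A, B, C, D, E}. Minimal: {C}⁺ = {C}; {B}⁺ = {B} — none reach the full schema.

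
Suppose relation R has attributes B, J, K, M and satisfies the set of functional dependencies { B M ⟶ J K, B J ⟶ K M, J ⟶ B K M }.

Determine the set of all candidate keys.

(J), (B, M)

{J}⁺: J→BKM adds B, K, M → {B, J, K, M}.
{B, M}⁺: BM→JK adds J, K → {B, J, K, M}. Minimal: {M}⁺ = {M}; {B}⁺ = {B} — none reach the full schema.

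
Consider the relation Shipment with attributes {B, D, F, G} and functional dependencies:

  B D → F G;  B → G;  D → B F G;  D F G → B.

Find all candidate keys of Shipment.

Attribute D never appears on the right-hand side of any dependency, so D must belong to every candidate key.
{D}⁺ = {B, D, F, G}, which is all of the schema, so {D} is the only candidate key.

{D}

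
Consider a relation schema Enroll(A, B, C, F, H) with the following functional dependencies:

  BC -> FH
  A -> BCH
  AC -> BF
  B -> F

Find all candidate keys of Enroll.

(A)

Attribute A never appears on the right-hand side of any dependency, so A must belong to every candidate key.
{A}⁺ = {A, B, C, F, H}, which is all of the schema, so {A} is the only candidate key.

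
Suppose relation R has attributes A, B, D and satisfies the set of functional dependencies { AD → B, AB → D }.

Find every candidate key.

{A, B}, {A, D}

Attribute A never appears on the right-hand side of any dependency, so A must belong to every candidate key.
{A}⁺ = {A}, which is not all of the schema, so we must add further attributes.
{A, B}⁺: AB→D adds D → {A, B, D}. Minimal: {B}⁺ = {B}; {A}⁺ = {A} — none reach the full schema.
{A, D}⁺: AD→B adds B → {A, B, D}. Minimal: {D}⁺ = {D}; {A}⁺ = {A} — none reach the full schema.
Any other superkey contains one of these as a subset, so there are no further candidate keys.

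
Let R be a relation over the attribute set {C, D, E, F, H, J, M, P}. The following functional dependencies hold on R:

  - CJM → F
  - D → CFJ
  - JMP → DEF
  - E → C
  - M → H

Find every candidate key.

Attributes M, P never appear on any right-hand side, so every candidate key must contain {M, P}.
{M, P}⁺ = {H, M, P}, which is not all of the schema, so we must add further attributes.
{D, M, P}⁺: D→CFJ adds C, F, J; JMP→DEF adds E; M→H adds H → {C, D, E, F, H, J, M, P}. Minimal: {M, P}⁺ = {H, M, P}; {D, P}⁺ = {C, D, F, J, P}; {D, M}⁺ = {C, D, F, H, J, M} — none reach the full schema.
{J, M, P}⁺: JMP→DEF adds D, E, F; E→C adds C; M→H adds H → {C, D, E, F, H, J, M, P}. Minimal: {M, P}⁺ = {H, M, P}; {J, P}⁺ = {J, P}; {J, M}⁺ = {H, J, M} — none reach the full schema.
Any other superkey contains one of these as a subset, so there are no further candidate keys.

(D, M, P), (J, M, P)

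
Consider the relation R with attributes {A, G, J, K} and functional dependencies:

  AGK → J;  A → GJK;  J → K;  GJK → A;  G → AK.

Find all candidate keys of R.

A, G

{A}⁺: A→GJK adds G, J, K → {A, G, J, K}.
{G}⁺: G→AK adds A, K; AGK→J adds J → {A, G, J, K}.
Any other superkey contains one of these as a subset, so there are no further candidate keys.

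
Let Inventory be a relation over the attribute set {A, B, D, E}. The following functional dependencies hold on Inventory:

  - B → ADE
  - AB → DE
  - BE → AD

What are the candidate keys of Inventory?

{B}

Attribute B never appears on the right-hand side of any dependency, so B must belong to every candidate key.
{B}⁺ = {A, B, D, E}, which is all of the schema, so {B} is the only candidate key.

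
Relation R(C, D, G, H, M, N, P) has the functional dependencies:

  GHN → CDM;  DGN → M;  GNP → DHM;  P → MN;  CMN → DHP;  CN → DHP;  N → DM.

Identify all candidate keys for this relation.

{G, P}; {C, G, N}; {G, H, N}

Attribute G never appears on the right-hand side of any dependency, so G must belong to every candidate key.
{G}⁺ = {G}, which is not all of the schema, so we must add further attributes.
{G, P}⁺: P→MN adds M, N; N→DM adds D; GNP→DHM adds H; GHN→CDM adds C → {C, D, G, H, M, N, P}. Minimal: {P}⁺ = {D, M, N, P}; {G}⁺ = {G} — none reach the full schema.
{C, G, N}⁺: CN→DHP adds D, H, P; N→DM adds M → {C, D, G, H, M, N, P}. Minimal: {G, N}⁺ = {D, G, M, N}; {C, N}⁺ = {C, D, H, M, N, P}; {C, G}⁺ = {C, G} — none reach the full schema.
{G, H, N}⁺: GHN→CDM adds C, D, M; CMN→DHP adds P → {C, D, G, H, M, N, P}. Minimal: {H, N}⁺ = {D, H, M, N}; {G, N}⁺ = {D, G, M, N}; {G, H}⁺ = {G, H} — none reach the full schema.
Any other superkey contains one of these as a subset, so there are no further candidate keys.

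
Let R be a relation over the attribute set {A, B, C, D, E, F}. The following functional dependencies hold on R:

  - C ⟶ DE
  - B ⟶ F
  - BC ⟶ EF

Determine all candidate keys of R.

Attributes A, B, C never appear on any right-hand side, so every candidate key must contain {A, B, C}.
{A, B, C}⁺ = {A, B, C, D, E, F}, which is all of the schema, so {A, B, C} is the only candidate key.

(A, B, C)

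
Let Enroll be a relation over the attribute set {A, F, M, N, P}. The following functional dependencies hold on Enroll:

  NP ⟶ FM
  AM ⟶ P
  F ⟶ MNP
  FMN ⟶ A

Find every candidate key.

{F}⁺: F→MNP adds M, N, P; FMN→A adds A → {A, F, M, N, P}.
{N, P}⁺: NP→FM adds F, M; FMN→A adds A → {A, F, M, N, P}. Minimal: {P}⁺ = {P}; {N}⁺ = {N} — none reach the full schema.
{A, M, N}⁺: AM→P adds P; NP→FM adds F → {A, F, M, N, P}. Minimal: {M, N}⁺ = {M, N}; {A, N}⁺ = {A, N}; {A, M}⁺ = {A, M, P} — none reach the full schema.

{F}, {N, P}, {A, M, N}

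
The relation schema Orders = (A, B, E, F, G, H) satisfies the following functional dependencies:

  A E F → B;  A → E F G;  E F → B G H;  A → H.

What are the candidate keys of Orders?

{A}

Attribute A never appears on the right-hand side of any dependency, so A must belong to every candidate key.
{A}⁺ = {A, B, E, F, G, H}, which is all of the schema, so {A} is the only candidate key.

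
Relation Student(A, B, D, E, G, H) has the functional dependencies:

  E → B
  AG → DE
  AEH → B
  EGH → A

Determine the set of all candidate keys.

Attributes G, H never appear on any right-hand side, so every candidate key must contain {G, H}.
{G, H}⁺ = {G, H}, which is not all of the schema, so we must add further attributes.
{A, G, H}⁺: AG→DE adds D, E; AEH→B adds B → {A, B, D, E, G, H}.
{E, G, H}⁺: E→B adds B; EGH→A adds A; AG→DE adds D → {A, B, D, E, G, H}.

(A, G, H); (E, G, H)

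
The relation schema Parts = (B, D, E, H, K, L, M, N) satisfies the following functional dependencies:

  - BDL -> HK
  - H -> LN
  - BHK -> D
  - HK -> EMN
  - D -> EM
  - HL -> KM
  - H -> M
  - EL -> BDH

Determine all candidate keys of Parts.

{H}, {D, L}, {E, L}

{H}⁺: H→LN adds L, N; HL→KM adds K, M; HK→EMN adds E; EL→BDH adds B, D → {B, D, E, H, K, L, M, N}.
{D, L}⁺: D→EM adds E, M; EL→BDH adds B, H; BDL→HK adds K; H→LN adds N → {B, D, E, H, K, L, M, N}. Minimal: {L}⁺ = {L}; {D}⁺ = {D, E, M} — none reach the full schema.
{E, L}⁺: EL→BDH adds B, D, H; BDL→HK adds K; H→LN adds N; HK→EMN adds M → {B, D, E, H, K, L, M, N}. Minimal: {L}⁺ = {L}; {E}⁺ = {E} — none reach the full schema.
Any other superkey contains one of these as a subset, so there are no further candidate keys.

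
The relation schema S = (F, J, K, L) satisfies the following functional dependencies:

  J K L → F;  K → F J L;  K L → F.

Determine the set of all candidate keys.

K

Attribute K never appears on the right-hand side of any dependency, so K must belong to every candidate key.
{K}⁺ = {F, J, K, L}, which is all of the schema, so {K} is the only candidate key.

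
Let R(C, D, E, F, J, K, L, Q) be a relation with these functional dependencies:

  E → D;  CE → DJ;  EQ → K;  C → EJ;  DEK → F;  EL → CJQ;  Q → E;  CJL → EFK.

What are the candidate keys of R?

Attribute L never appears on the right-hand side of any dependency, so L must belong to every candidate key.
{L}⁺ = {L}, which is not all of the schema, so we must add further attributes.
{C, L}⁺: C→EJ adds E, J; EL→CJQ adds Q; CJL→EFK adds F, K; E→D adds D → {C, D, E, F, J, K, L, Q}. Minimal: {L}⁺ = {L}; {C}⁺ = {C, D, E, J} — none reach the full schema.
{E, L}⁺: E→D adds D; EL→CJQ adds C, J, Q; CJL→EFK adds F, K → {C, D, E, F, J, K, L, Q}. Minimal: {L}⁺ = {L}; {E}⁺ = {D, E} — none reach the full schema.
{L, Q}⁺: Q→E adds E; E→D adds D; EQ→K adds K; DEK→F adds F; EL→CJQ adds C, J → {C, D, E, F, J, K, L, Q}. Minimal: {Q}⁺ = {D, E, F, K, Q}; {L}⁺ = {L} — none reach the full schema.

CL, EL, LQ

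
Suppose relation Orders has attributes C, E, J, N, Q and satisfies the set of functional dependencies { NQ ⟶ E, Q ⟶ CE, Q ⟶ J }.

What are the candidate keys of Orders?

{N, Q}

Attributes N, Q never appear on any right-hand side, so every candidate key must contain {N, Q}.
{N, Q}⁺ = {C, E, J, N, Q}, which is all of the schema, so {N, Q} is the only candidate key.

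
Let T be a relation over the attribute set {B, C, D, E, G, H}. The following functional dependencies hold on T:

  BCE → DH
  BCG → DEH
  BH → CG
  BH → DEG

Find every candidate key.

{B, H}; {B, C, E}; {B, C, G}

Attribute B never appears on the right-hand side of any dependency, so B must belong to every candidate key.
{B}⁺ = {B}, which is not all of the schema, so we must add further attributes.
{B, H}⁺: BH→CG adds C, G; BH→DEG adds D, E → {B, C, D, E, G, H}. Minimal: {H}⁺ = {H}; {B}⁺ = {B} — none reach the full schema.
{B, C, E}⁺: BCE→DH adds D, H; BH→CG adds G → {B, C, D, E, G, H}. Minimal: {C, E}⁺ = {C, E}; {B, E}⁺ = {B, E}; {B, C}⁺ = {B, C} — none reach the full schema.
{B, C, G}⁺: BCG→DEH adds D, E, H → {B, C, D, E, G, H}. Minimal: {C, G}⁺ = {C, G}; {B, G}⁺ = {B, G}; {B, C}⁺ = {B, C} — none reach the full schema.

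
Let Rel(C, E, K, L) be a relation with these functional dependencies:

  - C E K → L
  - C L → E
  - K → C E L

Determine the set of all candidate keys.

Attribute K never appears on the right-hand side of any dependency, so K must belong to every candidate key.
{K}⁺ = {C, E, K, L}, which is all of the schema, so {K} is the only candidate key.

{K}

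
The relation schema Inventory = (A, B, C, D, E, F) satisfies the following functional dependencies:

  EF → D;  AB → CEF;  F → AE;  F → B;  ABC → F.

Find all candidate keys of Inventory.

{F}; {A, B}

{F}⁺: F→AE adds A, E; F→B adds B; EF→D adds D; AB→CEF adds C → {A, B, C, D, E, F}.
{A, B}⁺: AB→CEF adds C, E, F; EF→D adds D → {A, B, C, D, E, F}. Minimal: {B}⁺ = {B}; {A}⁺ = {A} — none reach the full schema.
Any other superkey contains one of these as a subset, so there are no further candidate keys.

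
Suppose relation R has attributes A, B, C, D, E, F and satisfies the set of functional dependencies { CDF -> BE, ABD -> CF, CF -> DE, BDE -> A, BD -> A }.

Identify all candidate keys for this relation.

{B, D}⁺: BD→A adds A; ABD→CF adds C, F; CF→DE adds E → {A, B, C, D, E, F}. Minimal: {D}⁺ = {D}; {B}⁺ = {B} — none reach the full schema.
{C, F}⁺: CF→DE adds D, E; CDF→BE adds B; BDE→A adds A → {A, B, C, D, E, F}. Minimal: {F}⁺ = {F}; {C}⁺ = {C} — none reach the full schema.
Any other superkey contains one of these as a subset, so there are no further candidate keys.

BD; CF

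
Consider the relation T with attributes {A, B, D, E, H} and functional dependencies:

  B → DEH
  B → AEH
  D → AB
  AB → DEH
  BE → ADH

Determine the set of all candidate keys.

{B}; {D}

{B}⁺: B→DEH adds D, E, H; B→AEH adds A → {A, B, D, E, H}.
{D}⁺: D→AB adds A, B; AB→DEH adds E, H → {A, B, D, E, H}.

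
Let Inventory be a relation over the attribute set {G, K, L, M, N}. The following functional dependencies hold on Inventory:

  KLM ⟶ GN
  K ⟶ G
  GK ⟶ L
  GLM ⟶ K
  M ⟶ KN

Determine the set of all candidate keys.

{M}

{M}⁺: M→KN adds K, N; K→G adds G; GK→L adds L → {G, K, L, M, N}.
No other minimal superkey exists.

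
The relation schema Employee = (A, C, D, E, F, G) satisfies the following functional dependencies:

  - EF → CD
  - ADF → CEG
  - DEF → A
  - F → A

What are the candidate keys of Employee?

Attribute F never appears on the right-hand side of any dependency, so F must belong to every candidate key.
{F}⁺ = {A, F}, which is not all of the schema, so we must add further attributes.
{D, F}⁺: F→A adds A; ADF→CEG adds C, E, G → {A, C, D, E, F, G}. Minimal: {F}⁺ = {A, F}; {D}⁺ = {D} — none reach the full schema.
{E, F}⁺: EF→CD adds C, D; DEF→A adds A; ADF→CEG adds G → {A, C, D, E, F, G}. Minimal: {F}⁺ = {A, F}; {E}⁺ = {E} — none reach the full schema.
Any other superkey contains one of these as a subset, so there are no further candidate keys.

{D, F}, {E, F}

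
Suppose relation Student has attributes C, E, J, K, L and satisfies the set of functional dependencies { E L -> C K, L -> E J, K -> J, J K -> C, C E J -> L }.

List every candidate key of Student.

L, EK, CEJ

{L}⁺: L→EJ adds E, J; EL→CK adds C, K → {C, E, J, K, L}.
{E, K}⁺: K→J adds J; JK→C adds C; CEJ→L adds L → {C, E, J, K, L}.
{C, E, J}⁺: CEJ→L adds L; EL→CK adds K → {C, E, J, K, L}.
Any other superkey contains one of these as a subset, so there are no further candidate keys.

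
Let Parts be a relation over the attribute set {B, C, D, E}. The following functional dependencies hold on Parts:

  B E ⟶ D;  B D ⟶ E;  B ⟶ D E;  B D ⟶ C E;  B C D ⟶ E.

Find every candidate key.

{B}

Attribute B never appears on the right-hand side of any dependency, so B must belong to every candidate key.
{B}⁺ = {B, C, D, E}, which is all of the schema, so {B} is the only candidate key.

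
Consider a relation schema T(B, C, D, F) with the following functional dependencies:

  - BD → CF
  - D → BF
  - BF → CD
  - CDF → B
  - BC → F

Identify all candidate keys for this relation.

D; BC; BF

{D}⁺: D→BF adds B, F; BF→CD adds C → {B, C, D, F}.
{B, C}⁺: BC→F adds F; BF→CD adds D → {B, C, D, F}. Minimal: {C}⁺ = {C}; {B}⁺ = {B} — none reach the full schema.
{B, F}⁺: BF→CD adds C, D → {B, C, D, F}. Minimal: {F}⁺ = {F}; {B}⁺ = {B} — none reach the full schema.
Any other superkey contains one of these as a subset, so there are no further candidate keys.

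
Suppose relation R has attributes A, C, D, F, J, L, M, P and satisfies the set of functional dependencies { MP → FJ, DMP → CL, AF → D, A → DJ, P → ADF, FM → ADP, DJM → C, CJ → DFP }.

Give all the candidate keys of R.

{A, M}⁺: A→DJ adds D, J; DJM→C adds C; CJ→DFP adds F, P; DMP→CL adds L → {A, C, D, F, J, L, M, P}. Minimal: {M}⁺ = {M}; {A}⁺ = {A, D, J} — none reach the full schema.
{F, M}⁺: FM→ADP adds A, D, P; MP→FJ adds J; DMP→CL adds C, L → {A, C, D, F, J, L, M, P}. Minimal: {M}⁺ = {M}; {F}⁺ = {F} — none reach the full schema.
{M, P}⁺: MP→FJ adds F, J; P→ADF adds A, D; DJM→C adds C; DMP→CL adds L → {A, C, D, F, J, L, M, P}. Minimal: {P}⁺ = {A, D, F, J, P}; {M}⁺ = {M} — none reach the full schema.
{C, J, M}⁺: CJ→DFP adds D, F, P; DMP→CL adds L; P→ADF adds A → {A, C, D, F, J, L, M, P}. Minimal: {J, M}⁺ = {J, M}; {C, M}⁺ = {C, M}; {C, J}⁺ = {A, C, D, F, J, P} — none reach the full schema.
{D, J, M}⁺: DJM→C adds C; CJ→DFP adds F, P; DMP→CL adds L; P→ADF adds A → {A, C, D, F, J, L, M, P}. Minimal: {J, M}⁺ = {J, M}; {D, M}⁺ = {D, M}; {D, J}⁺ = {D, J} — none reach the full schema.

{A, M}, {F, M}, {M, P}, {C, J, M}, {D, J, M}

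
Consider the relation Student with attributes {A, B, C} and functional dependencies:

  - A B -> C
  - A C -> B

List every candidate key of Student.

AB, AC

Attribute A never appears on the right-hand side of any dependency, so A must belong to every candidate key.
{A}⁺ = {A}, which is not all of the schema, so we must add further attributes.
{A, B}⁺: AB→C adds C → {A, B, C}. Minimal: {B}⁺ = {B}; {A}⁺ = {A} — none reach the full schema.
{A, C}⁺: AC→B adds B → {A, B, C}. Minimal: {C}⁺ = {C}; {A}⁺ = {A} — none reach the full schema.
Any other superkey contains one of these as a subset, so there are no further candidate keys.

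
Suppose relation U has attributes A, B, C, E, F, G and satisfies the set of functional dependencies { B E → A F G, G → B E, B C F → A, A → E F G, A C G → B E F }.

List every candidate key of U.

{A, C}⁺: A→EFG adds E, F, G; ACG→BEF adds B → {A, B, C, E, F, G}.
{C, G}⁺: G→BE adds B, E; BE→AFG adds A, F → {A, B, C, E, F, G}.
{B, C, E}⁺: BE→AFG adds A, F, G → {A, B, C, E, F, G}.
{B, C, F}⁺: BCF→A adds A; A→EFG adds E, G → {A, B, C, E, F, G}.

{A, C}, {C, G}, {B, C, E}, {B, C, F}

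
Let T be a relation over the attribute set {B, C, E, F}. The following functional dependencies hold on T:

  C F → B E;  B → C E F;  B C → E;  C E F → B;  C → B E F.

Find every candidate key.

{B}⁺: B→CEF adds C, E, F → {B, C, E, F}.
{C}⁺: C→BEF adds B, E, F → {B, C, E, F}.

B, C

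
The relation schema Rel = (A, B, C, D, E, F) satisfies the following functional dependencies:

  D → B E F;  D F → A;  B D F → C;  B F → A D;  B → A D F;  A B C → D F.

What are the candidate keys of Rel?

(B), (D)

{B}⁺: B→ADF adds A, D, F; D→BEF adds E; BDF→C adds C → {A, B, C, D, E, F}.
{D}⁺: D→BEF adds B, E, F; DF→A adds A; BDF→C adds C → {A, B, C, D, E, F}.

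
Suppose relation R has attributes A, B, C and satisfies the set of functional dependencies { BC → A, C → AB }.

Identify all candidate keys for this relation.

Attribute C never appears on the right-hand side of any dependency, so C must belong to every candidate key.
{C}⁺ = {A, B, C}, which is all of the schema, so {C} is the only candidate key.

{C}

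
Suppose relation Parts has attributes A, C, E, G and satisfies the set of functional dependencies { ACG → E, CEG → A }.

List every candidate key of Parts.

{A, C, G}⁺: ACG→E adds E → {A, C, E, G}. Minimal: {C, G}⁺ = {C, G}; {A, G}⁺ = {A, G}; {A, C}⁺ = {A, C} — none reach the full schema.
{C, E, G}⁺: CEG→A adds A → {A, C, E, G}. Minimal: {E, G}⁺ = {E, G}; {C, G}⁺ = {C, G}; {C, E}⁺ = {C, E} — none reach the full schema.

{A, C, G}, {C, E, G}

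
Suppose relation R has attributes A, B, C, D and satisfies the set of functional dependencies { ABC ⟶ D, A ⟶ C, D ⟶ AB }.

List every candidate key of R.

{D}⁺: D→AB adds A, B; A→C adds C → {A, B, C, D}.
{A, B}⁺: A→C adds C; ABC→D adds D → {A, B, C, D}. Minimal: {B}⁺ = {B}; {A}⁺ = {A, C} — none reach the full schema.
Any other superkey contains one of these as a subset, so there are no further candidate keys.

D; AB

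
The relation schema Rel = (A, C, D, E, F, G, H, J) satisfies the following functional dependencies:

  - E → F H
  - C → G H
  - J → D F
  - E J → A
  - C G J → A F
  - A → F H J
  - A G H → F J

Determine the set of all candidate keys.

ACE; CEJ

{A, C, E}⁺: E→FH adds F, H; C→GH adds G; A→FHJ adds J; J→DF adds D → {A, C, D, E, F, G, H, J}.
{C, E, J}⁺: E→FH adds F, H; C→GH adds G; J→DF adds D; EJ→A adds A → {A, C, D, E, F, G, H, J}.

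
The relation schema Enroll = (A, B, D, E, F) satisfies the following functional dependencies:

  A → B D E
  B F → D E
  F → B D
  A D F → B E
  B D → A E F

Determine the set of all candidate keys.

{A}⁺: A→BDE adds B, D, E; BD→AEF adds F → {A, B, D, E, F}.
{F}⁺: F→BD adds B, D; BD→AEF adds A, E → {A, B, D, E, F}.
{B, D}⁺: BD→AEF adds A, E, F → {A, B, D, E, F}. Minimal: {D}⁺ = {D}; {B}⁺ = {B} — none reach the full schema.

(A), (F), (B, D)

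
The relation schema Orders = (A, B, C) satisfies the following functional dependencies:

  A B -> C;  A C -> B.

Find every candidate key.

Attribute A never appears on the right-hand side of any dependency, so A must belong to every candidate key.
{A}⁺ = {A}, which is not all of the schema, so we must add further attributes.
{A, B}⁺: AB→C adds C → {A, B, C}. Minimal: {B}⁺ = {B}; {A}⁺ = {A} — none reach the full schema.
{A, C}⁺: AC→B adds B → {A, B, C}. Minimal: {C}⁺ = {C}; {A}⁺ = {A} — none reach the full schema.
Any other superkey contains one of these as a subset, so there are no further candidate keys.

AB; AC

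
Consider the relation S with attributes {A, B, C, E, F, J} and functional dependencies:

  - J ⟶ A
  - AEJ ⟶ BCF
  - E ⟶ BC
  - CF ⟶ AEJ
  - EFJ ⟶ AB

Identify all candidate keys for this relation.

{C, F}⁺: CF→AEJ adds A, E, J; EFJ→AB adds B → {A, B, C, E, F, J}. Minimal: {F}⁺ = {F}; {C}⁺ = {C} — none reach the full schema.
{E, F}⁺: E→BC adds B, C; CF→AEJ adds A, J → {A, B, C, E, F, J}. Minimal: {F}⁺ = {F}; {E}⁺ = {B, C, E} — none reach the full schema.
{E, J}⁺: J→A adds A; AEJ→BCF adds B, C, F → {A, B, C, E, F, J}. Minimal: {J}⁺ = {A, J}; {E}⁺ = {B, C, E} — none reach the full schema.
Any other superkey contains one of these as a subset, so there are no further candidate keys.

CF; EF; EJ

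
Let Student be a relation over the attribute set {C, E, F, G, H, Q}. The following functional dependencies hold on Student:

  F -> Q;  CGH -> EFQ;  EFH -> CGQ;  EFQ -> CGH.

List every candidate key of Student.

{E, F}⁺: F→Q adds Q; EFQ→CGH adds C, G, H → {C, E, F, G, H, Q}. Minimal: {F}⁺ = {F, Q}; {E}⁺ = {E} — none reach the full schema.
{C, G, H}⁺: CGH→EFQ adds E, F, Q → {C, E, F, G, H, Q}. Minimal: {G, H}⁺ = {G, H}; {C, H}⁺ = {C, H}; {C, G}⁺ = {C, G} — none reach the full schema.
Any other superkey contains one of these as a subset, so there are no further candidate keys.

{E, F}, {C, G, H}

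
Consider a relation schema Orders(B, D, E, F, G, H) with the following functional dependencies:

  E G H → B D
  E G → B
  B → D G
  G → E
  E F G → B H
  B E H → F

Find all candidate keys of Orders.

{B, F}; {B, H}; {F, G}; {G, H}

{B, F}⁺: B→DG adds D, G; G→E adds E; EFG→BH adds H → {B, D, E, F, G, H}. Minimal: {F}⁺ = {F}; {B}⁺ = {B, D, E, G} — none reach the full schema.
{B, H}⁺: B→DG adds D, G; G→E adds E; BEH→F adds F → {B, D, E, F, G, H}. Minimal: {H}⁺ = {H}; {B}⁺ = {B, D, E, G} — none reach the full schema.
{F, G}⁺: G→E adds E; EFG→BH adds B, H; EGH→BD adds D → {B, D, E, F, G, H}. Minimal: {G}⁺ = {B, D, E, G}; {F}⁺ = {F} — none reach the full schema.
{G, H}⁺: G→E adds E; EGH→BD adds B, D; BEH→F adds F → {B, D, E, F, G, H}. Minimal: {H}⁺ = {H}; {G}⁺ = {B, D, E, G} — none reach the full schema.
Any other superkey contains one of these as a subset, so there are no further candidate keys.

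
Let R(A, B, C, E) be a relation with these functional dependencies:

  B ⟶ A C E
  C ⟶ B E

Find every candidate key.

{B}, {C}

{B}⁺: B→ACE adds A, C, E → {A, B, C, E}.
{C}⁺: C→BE adds B, E; B→ACE adds A → {A, B, C, E}.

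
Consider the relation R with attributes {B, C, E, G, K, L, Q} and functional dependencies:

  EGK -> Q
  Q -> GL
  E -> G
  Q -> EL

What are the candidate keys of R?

Attributes B, C, K never appear on any right-hand side, so every candidate key must contain {B, C, K}.
{B, C, K}⁺ = {B, C, K}, which is not all of the schema, so we must add further attributes.
{B, C, E, K}⁺: E→G adds G; EGK→Q adds Q; Q→GL adds L → {B, C, E, G, K, L, Q}. Minimal: {C, E, K}⁺ = {C, E, G, K, L, Q}; {B, E, K}⁺ = {B, E, G, K, L, Q}; {B, C, K}⁺ = {B, C, K}; … — none reach the full schema.
{B, C, K, Q}⁺: Q→GL adds G, L; Q→EL adds E → {B, C, E, G, K, L, Q}. Minimal: {C, K, Q}⁺ = {C, E, G, K, L, Q}; {B, K, Q}⁺ = {B, E, G, K, L, Q}; {B, C, Q}⁺ = {B, C, E, G, L, Q}; … — none reach the full schema.

{B, C, E, K}; {B, C, K, Q}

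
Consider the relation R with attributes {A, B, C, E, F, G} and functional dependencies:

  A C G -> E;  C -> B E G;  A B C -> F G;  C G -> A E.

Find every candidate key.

Attribute C never appears on the right-hand side of any dependency, so C must belong to every candidate key.
{C}⁺ = {A, B, C, E, F, G}, which is all of the schema, so {C} is the only candidate key.

(C)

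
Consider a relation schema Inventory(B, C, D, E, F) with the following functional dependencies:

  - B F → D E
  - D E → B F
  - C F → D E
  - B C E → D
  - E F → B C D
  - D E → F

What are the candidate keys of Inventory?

{B, F}⁺: BF→DE adds D, E; EF→BCD adds C → {B, C, D, E, F}. Minimal: {F}⁺ = {F}; {B}⁺ = {B} — none reach the full schema.
{C, F}⁺: CF→DE adds D, E; EF→BCD adds B → {B, C, D, E, F}. Minimal: {F}⁺ = {F}; {C}⁺ = {C} — none reach the full schema.
{D, E}⁺: DE→BF adds B, F; EF→BCD adds C → {B, C, D, E, F}. Minimal: {E}⁺ = {E}; {D}⁺ = {D} — none reach the full schema.
{E, F}⁺: EF→BCD adds B, C, D → {B, C, D, E, F}. Minimal: {F}⁺ = {F}; {E}⁺ = {E} — none reach the full schema.
{B, C, E}⁺: BCE→D adds D; DE→F adds F → {B, C, D, E, F}. Minimal: {C, E}⁺ = {C, E}; {B, E}⁺ = {B, E}; {B, C}⁺ = {B, C} — none reach the full schema.
Any other superkey contains one of these as a subset, so there are no further candidate keys.

{B, F}; {C, F}; {D, E}; {E, F}; {B, C, E}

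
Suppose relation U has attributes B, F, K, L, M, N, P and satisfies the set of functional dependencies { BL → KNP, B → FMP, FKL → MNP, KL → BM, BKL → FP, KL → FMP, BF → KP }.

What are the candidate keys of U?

(B, L); (K, L)

Attribute L never appears on the right-hand side of any dependency, so L must belong to every candidate key.
{L}⁺ = {L}, which is not all of the schema, so we must add further attributes.
{B, L}⁺: BL→KNP adds K, N, P; B→FMP adds F, M → {B, F, K, L, M, N, P}. Minimal: {L}⁺ = {L}; {B}⁺ = {B, F, K, M, P} — none reach the full schema.
{K, L}⁺: KL→BM adds B, M; BKL→FP adds F, P; BL→KNP adds N → {B, F, K, L, M, N, P}. Minimal: {L}⁺ = {L}; {K}⁺ = {K} — none reach the full schema.
Any other superkey contains one of these as a subset, so there are no further candidate keys.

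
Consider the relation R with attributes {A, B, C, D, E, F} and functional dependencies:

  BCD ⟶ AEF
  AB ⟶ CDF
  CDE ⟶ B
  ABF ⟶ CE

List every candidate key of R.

{A, B}⁺: AB→CDF adds C, D, F; ABF→CE adds E → {A, B, C, D, E, F}. Minimal: {B}⁺ = {B}; {A}⁺ = {A} — none reach the full schema.
{B, C, D}⁺: BCD→AEF adds A, E, F → {A, B, C, D, E, F}. Minimal: {C, D}⁺ = {C, D}; {B, D}⁺ = {B, D}; {B, C}⁺ = {B, C} — none reach the full schema.
{C, D, E}⁺: CDE→B adds B; BCD→AEF adds A, F → {A, B, C, D, E, F}. Minimal: {D, E}⁺ = {D, E}; {C, E}⁺ = {C, E}; {C, D}⁺ = {C, D} — none reach the full schema.
Any other superkey contains one of these as a subset, so there are no further candidate keys.

{A, B}, {B, C, D}, {C, D, E}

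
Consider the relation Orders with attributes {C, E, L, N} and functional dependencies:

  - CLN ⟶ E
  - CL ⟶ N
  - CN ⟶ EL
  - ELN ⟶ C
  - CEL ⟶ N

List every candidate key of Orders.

{C, L}⁺: CL→N adds N; CN→EL adds E → {C, E, L, N}. Minimal: {L}⁺ = {L}; {C}⁺ = {C} — none reach the full schema.
{C, N}⁺: CN→EL adds E, L → {C, E, L, N}. Minimal: {N}⁺ = {N}; {C}⁺ = {C} — none reach the full schema.
{E, L, N}⁺: ELN→C adds C → {C, E, L, N}. Minimal: {L, N}⁺ = {L, N}; {E, N}⁺ = {E, N}; {E, L}⁺ = {E, L} — none reach the full schema.
Any other superkey contains one of these as a subset, so there are no further candidate keys.

{C, L}, {C, N}, {E, L, N}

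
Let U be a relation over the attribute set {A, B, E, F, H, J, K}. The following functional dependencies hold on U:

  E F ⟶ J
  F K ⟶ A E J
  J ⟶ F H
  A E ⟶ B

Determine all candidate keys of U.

Attribute K never appears on the right-hand side of any dependency, so K must belong to every candidate key.
{K}⁺ = {K}, which is not all of the schema, so we must add further attributes.
{F, K}⁺: FK→AEJ adds A, E, J; J→FH adds H; AE→B adds B → {A, B, E, F, H, J, K}. Minimal: {K}⁺ = {K}; {F}⁺ = {F} — none reach the full schema.
{J, K}⁺: J→FH adds F, H; FK→AEJ adds A, E; AE→B adds B → {A, B, E, F, H, J, K}. Minimal: {K}⁺ = {K}; {J}⁺ = {F, H, J} — none reach the full schema.

FK; JK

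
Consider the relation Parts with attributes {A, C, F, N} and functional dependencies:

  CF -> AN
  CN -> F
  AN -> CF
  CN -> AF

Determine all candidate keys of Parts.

{A, N}⁺: AN→CF adds C, F → {A, C, F, N}. Minimal: {N}⁺ = {N}; {A}⁺ = {A} — none reach the full schema.
{C, F}⁺: CF→AN adds A, N → {A, C, F, N}. Minimal: {F}⁺ = {F}; {C}⁺ = {C} — none reach the full schema.
{C, N}⁺: CN→F adds F; CN→AF adds A → {A, C, F, N}. Minimal: {N}⁺ = {N}; {C}⁺ = {C} — none reach the full schema.
Any other superkey contains one of these as a subset, so there are no further candidate keys.

{A, N}, {C, F}, {C, N}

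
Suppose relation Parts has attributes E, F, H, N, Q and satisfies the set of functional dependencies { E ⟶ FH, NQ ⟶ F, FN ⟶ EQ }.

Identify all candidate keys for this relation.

Attribute N never appears on the right-hand side of any dependency, so N must belong to every candidate key.
{N}⁺ = {N}, which is not all of the schema, so we must add further attributes.
{E, N}⁺: E→FH adds F, H; FN→EQ adds Q → {E, F, H, N, Q}. Minimal: {N}⁺ = {N}; {E}⁺ = {E, F, H} — none reach the full schema.
{F, N}⁺: FN→EQ adds E, Q; E→FH adds H → {E, F, H, N, Q}. Minimal: {N}⁺ = {N}; {F}⁺ = {F} — none reach the full schema.
{N, Q}⁺: NQ→F adds F; FN→EQ adds E; E→FH adds H → {E, F, H, N, Q}. Minimal: {Q}⁺ = {Q}; {N}⁺ = {N} — none reach the full schema.

EN, FN, NQ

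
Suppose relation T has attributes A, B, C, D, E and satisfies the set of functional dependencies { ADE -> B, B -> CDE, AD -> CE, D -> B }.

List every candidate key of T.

Attribute A never appears on the right-hand side of any dependency, so A must belong to every candidate key.
{A}⁺ = {A}, which is not all of the schema, so we must add further attributes.
{A, B}⁺: B→CDE adds C, D, E → {A, B, C, D, E}. Minimal: {B}⁺ = {B, C, D, E}; {A}⁺ = {A} — none reach the full schema.
{A, D}⁺: AD→CE adds C, E; D→B adds B → {A, B, C, D, E}. Minimal: {D}⁺ = {B, C, D, E}; {A}⁺ = {A} — none reach the full schema.

{A, B}; {A, D}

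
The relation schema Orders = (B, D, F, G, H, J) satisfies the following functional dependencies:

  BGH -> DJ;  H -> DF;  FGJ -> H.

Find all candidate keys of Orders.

{B, G, H}⁺: BGH→DJ adds D, J; H→DF adds F → {B, D, F, G, H, J}. Minimal: {G, H}⁺ = {D, F, G, H}; {B, H}⁺ = {B, D, F, H}; {B, G}⁺ = {B, G} — none reach the full schema.
{B, F, G, J}⁺: FGJ→H adds H; BGH→DJ adds D → {B, D, F, G, H, J}. Minimal: {F, G, J}⁺ = {D, F, G, H, J}; {B, G, J}⁺ = {B, G, J}; {B, F, J}⁺ = {B, F, J}; … — none reach the full schema.
Any other superkey contains one of these as a subset, so there are no further candidate keys.

(B, G, H), (B, F, G, J)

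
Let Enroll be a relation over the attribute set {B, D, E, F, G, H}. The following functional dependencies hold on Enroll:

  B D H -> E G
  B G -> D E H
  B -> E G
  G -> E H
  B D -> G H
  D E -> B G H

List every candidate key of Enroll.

Attribute F never appears on the right-hand side of any dependency, so F must belong to every candidate key.
{F}⁺ = {F}, which is not all of the schema, so we must add further attributes.
{B, F}⁺: B→EG adds E, G; G→EH adds H; BG→DEH adds D → {B, D, E, F, G, H}.
{D, E, F}⁺: DE→BGH adds B, G, H → {B, D, E, F, G, H}.
{D, F, G}⁺: G→EH adds E, H; DE→BGH adds B → {B, D, E, F, G, H}.
Any other superkey contains one of these as a subset, so there are no further candidate keys.

{B, F}, {D, E, F}, {D, F, G}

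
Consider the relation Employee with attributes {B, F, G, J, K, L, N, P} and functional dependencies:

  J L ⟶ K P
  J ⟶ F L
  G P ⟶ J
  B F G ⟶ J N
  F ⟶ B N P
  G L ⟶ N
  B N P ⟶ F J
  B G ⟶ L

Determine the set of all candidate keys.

FG; GJ; GP

Attribute G never appears on the right-hand side of any dependency, so G must belong to every candidate key.
{G}⁺ = {G}, which is not all of the schema, so we must add further attributes.
{F, G}⁺: F→BNP adds B, N, P; BNP→FJ adds J; BG→L adds L; JL→KP adds K → {B, F, G, J, K, L, N, P}. Minimal: {G}⁺ = {G}; {F}⁺ = {B, F, J, K, L, N, P} — none reach the full schema.
{G, J}⁺: J→FL adds F, L; F→BNP adds B, N, P; JL→KP adds K → {B, F, G, J, K, L, N, P}. Minimal: {J}⁺ = {B, F, J, K, L, N, P}; {G}⁺ = {G} — none reach the full schema.
{G, P}⁺: GP→J adds J; J→FL adds F, L; F→BNP adds B, N; JL→KP adds K → {B, F, G, J, K, L, N, P}. Minimal: {P}⁺ = {P}; {G}⁺ = {G} — none reach the full schema.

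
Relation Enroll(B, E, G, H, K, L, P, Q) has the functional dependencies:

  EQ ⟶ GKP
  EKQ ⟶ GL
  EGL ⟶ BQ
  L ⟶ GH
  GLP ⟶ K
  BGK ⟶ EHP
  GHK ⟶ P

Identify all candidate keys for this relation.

{E, L}; {E, Q}; {B, K, L}; {B, L, P}; {B, G, K, Q}

{E, L}⁺: L→GH adds G, H; EGL→BQ adds B, Q; EQ→GKP adds K, P → {B, E, G, H, K, L, P, Q}. Minimal: {L}⁺ = {G, H, L}; {E}⁺ = {E} — none reach the full schema.
{E, Q}⁺: EQ→GKP adds G, K, P; EKQ→GL adds L; EGL→BQ adds B; L→GH adds H → {B, E, G, H, K, L, P, Q}. Minimal: {Q}⁺ = {Q}; {E}⁺ = {E} — none reach the full schema.
{B, K, L}⁺: L→GH adds G, H; BGK→EHP adds E, P; EGL→BQ adds Q → {B, E, G, H, K, L, P, Q}. Minimal: {K, L}⁺ = {G, H, K, L, P}; {B, L}⁺ = {B, G, H, L}; {B, K}⁺ = {B, K} — none reach the full schema.
{B, L, P}⁺: L→GH adds G, H; GLP→K adds K; BGK→EHP adds E; EGL→BQ adds Q → {B, E, G, H, K, L, P, Q}. Minimal: {L, P}⁺ = {G, H, K, L, P}; {B, P}⁺ = {B, P}; {B, L}⁺ = {B, G, H, L} — none reach the full schema.
{B, G, K, Q}⁺: BGK→EHP adds E, H, P; EKQ→GL adds L → {B, E, G, H, K, L, P, Q}. Minimal: {G, K, Q}⁺ = {G, K, Q}; {B, K, Q}⁺ = {B, K, Q}; {B, G, Q}⁺ = {B, G, Q}; … — none reach the full schema.
Any other superkey contains one of these as a subset, so there are no further candidate keys.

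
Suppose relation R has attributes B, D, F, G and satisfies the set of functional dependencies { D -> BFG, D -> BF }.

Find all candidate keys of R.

Attribute D never appears on the right-hand side of any dependency, so D must belong to every candidate key.
{D}⁺ = {B, D, F, G}, which is all of the schema, so {D} is the only candidate key.

{D}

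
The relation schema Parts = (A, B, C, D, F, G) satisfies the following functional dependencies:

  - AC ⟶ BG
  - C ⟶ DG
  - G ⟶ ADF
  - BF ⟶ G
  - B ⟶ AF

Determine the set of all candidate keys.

(C)

Attribute C never appears on the right-hand side of any dependency, so C must belong to every candidate key.
{C}⁺ = {A, B, C, D, F, G}, which is all of the schema, so {C} is the only candidate key.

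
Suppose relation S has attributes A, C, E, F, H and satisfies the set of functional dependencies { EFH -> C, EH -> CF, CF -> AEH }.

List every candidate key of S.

{C, F}⁺: CF→AEH adds A, E, H → {A, C, E, F, H}. Minimal: {F}⁺ = {F}; {C}⁺ = {C} — none reach the full schema.
{E, H}⁺: EH→CF adds C, F; CF→AEH adds A → {A, C, E, F, H}. Minimal: {H}⁺ = {H}; {E}⁺ = {E} — none reach the full schema.
Any other superkey contains one of these as a subset, so there are no further candidate keys.

{C, F}; {E, H}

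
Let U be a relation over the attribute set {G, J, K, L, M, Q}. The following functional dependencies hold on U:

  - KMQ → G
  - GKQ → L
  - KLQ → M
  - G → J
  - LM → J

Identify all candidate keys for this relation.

Attributes K, Q never appear on any right-hand side, so every candidate key must contain {K, Q}.
{K, Q}⁺ = {K, Q}, which is not all of the schema, so we must add further attributes.
{G, K, Q}⁺: GKQ→L adds L; KLQ→M adds M; G→J adds J → {G, J, K, L, M, Q}.
{K, L, Q}⁺: KLQ→M adds M; LM→J adds J; KMQ→G adds G → {G, J, K, L, M, Q}.
{K, M, Q}⁺: KMQ→G adds G; GKQ→L adds L; G→J adds J → {G, J, K, L, M, Q}.
Any other superkey contains one of these as a subset, so there are no further candidate keys.

(G, K, Q); (K, L, Q); (K, M, Q)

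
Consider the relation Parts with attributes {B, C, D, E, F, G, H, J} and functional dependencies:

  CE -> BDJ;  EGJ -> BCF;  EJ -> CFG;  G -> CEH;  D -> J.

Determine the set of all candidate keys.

{G}⁺: G→CEH adds C, E, H; CE→BDJ adds B, D, J; EGJ→BCF adds F → {B, C, D, E, F, G, H, J}.
{C, E}⁺: CE→BDJ adds B, D, J; EJ→CFG adds F, G; G→CEH adds H → {B, C, D, E, F, G, H, J}.
{D, E}⁺: D→J adds J; EJ→CFG adds C, F, G; G→CEH adds H; CE→BDJ adds B → {B, C, D, E, F, G, H, J}.
{E, J}⁺: EJ→CFG adds C, F, G; G→CEH adds H; CE→BDJ adds B, D → {B, C, D, E, F, G, H, J}.
Any other superkey contains one of these as a subset, so there are no further candidate keys.

G, CE, DE, EJ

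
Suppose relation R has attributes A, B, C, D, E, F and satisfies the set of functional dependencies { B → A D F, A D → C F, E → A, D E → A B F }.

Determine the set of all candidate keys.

Attribute E never appears on the right-hand side of any dependency, so E must belong to every candidate key.
{E}⁺ = {A, E}, which is not all of the schema, so we must add further attributes.
{B, E}⁺: B→ADF adds A, D, F; AD→CF adds C → {A, B, C, D, E, F}. Minimal: {E}⁺ = {A, E}; {B}⁺ = {A, B, C, D, F} — none reach the full schema.
{D, E}⁺: E→A adds A; DE→ABF adds B, F; AD→CF adds C → {A, B, C, D, E, F}. Minimal: {E}⁺ = {A, E}; {D}⁺ = {D} — none reach the full schema.
Any other superkey contains one of these as a subset, so there are no further candidate keys.

{B, E}, {D, E}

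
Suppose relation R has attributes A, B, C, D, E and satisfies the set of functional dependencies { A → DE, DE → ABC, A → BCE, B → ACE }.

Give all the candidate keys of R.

{A}, {B}, {D, E}

{A}⁺: A→DE adds D, E; DE→ABC adds B, C → {A, B, C, D, E}.
{B}⁺: B→ACE adds A, C, E; A→DE adds D → {A, B, C, D, E}.
{D, E}⁺: DE→ABC adds A, B, C → {A, B, C, D, E}. Minimal: {E}⁺ = {E}; {D}⁺ = {D} — none reach the full schema.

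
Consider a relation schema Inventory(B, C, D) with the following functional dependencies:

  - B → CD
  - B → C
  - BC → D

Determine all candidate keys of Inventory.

{B}

Attribute B never appears on the right-hand side of any dependency, so B must belong to every candidate key.
{B}⁺ = {B, C, D}, which is all of the schema, so {B} is the only candidate key.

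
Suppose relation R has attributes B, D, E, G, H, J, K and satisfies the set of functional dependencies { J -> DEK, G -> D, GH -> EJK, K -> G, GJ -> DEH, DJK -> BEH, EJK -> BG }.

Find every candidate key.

J, GH, HK

{J}⁺: J→DEK adds D, E, K; K→G adds G; GJ→DEH adds H; DJK→BEH adds B → {B, D, E, G, H, J, K}.
{G, H}⁺: G→D adds D; GH→EJK adds E, J, K; DJK→BEH adds B → {B, D, E, G, H, J, K}. Minimal: {H}⁺ = {H}; {G}⁺ = {D, G} — none reach the full schema.
{H, K}⁺: K→G adds G; G→D adds D; GH→EJK adds E, J; DJK→BEH adds B → {B, D, E, G, H, J, K}. Minimal: {K}⁺ = {D, G, K}; {H}⁺ = {H} — none reach the full schema.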